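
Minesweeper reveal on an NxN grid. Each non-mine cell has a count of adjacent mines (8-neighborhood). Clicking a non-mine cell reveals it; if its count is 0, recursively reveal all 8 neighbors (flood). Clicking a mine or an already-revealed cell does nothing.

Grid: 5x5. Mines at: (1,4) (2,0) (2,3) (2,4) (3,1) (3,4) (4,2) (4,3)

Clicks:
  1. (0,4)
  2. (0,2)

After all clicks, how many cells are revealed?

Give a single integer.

Answer: 9

Derivation:
Click 1 (0,4) count=1: revealed 1 new [(0,4)] -> total=1
Click 2 (0,2) count=0: revealed 8 new [(0,0) (0,1) (0,2) (0,3) (1,0) (1,1) (1,2) (1,3)] -> total=9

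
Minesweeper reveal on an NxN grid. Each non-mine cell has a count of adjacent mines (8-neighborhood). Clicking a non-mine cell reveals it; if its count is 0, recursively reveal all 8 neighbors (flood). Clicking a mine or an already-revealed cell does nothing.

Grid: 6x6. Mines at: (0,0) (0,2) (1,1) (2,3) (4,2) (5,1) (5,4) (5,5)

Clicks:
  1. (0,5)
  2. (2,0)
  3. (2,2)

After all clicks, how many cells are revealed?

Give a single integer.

Answer: 14

Derivation:
Click 1 (0,5) count=0: revealed 12 new [(0,3) (0,4) (0,5) (1,3) (1,4) (1,5) (2,4) (2,5) (3,4) (3,5) (4,4) (4,5)] -> total=12
Click 2 (2,0) count=1: revealed 1 new [(2,0)] -> total=13
Click 3 (2,2) count=2: revealed 1 new [(2,2)] -> total=14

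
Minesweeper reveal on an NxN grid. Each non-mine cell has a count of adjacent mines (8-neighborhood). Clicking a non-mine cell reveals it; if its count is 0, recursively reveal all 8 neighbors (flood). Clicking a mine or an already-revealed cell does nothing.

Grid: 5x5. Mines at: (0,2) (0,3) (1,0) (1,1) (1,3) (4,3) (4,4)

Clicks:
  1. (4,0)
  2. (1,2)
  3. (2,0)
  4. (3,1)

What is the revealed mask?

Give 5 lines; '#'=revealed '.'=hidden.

Answer: .....
..#..
###..
###..
###..

Derivation:
Click 1 (4,0) count=0: revealed 9 new [(2,0) (2,1) (2,2) (3,0) (3,1) (3,2) (4,0) (4,1) (4,2)] -> total=9
Click 2 (1,2) count=4: revealed 1 new [(1,2)] -> total=10
Click 3 (2,0) count=2: revealed 0 new [(none)] -> total=10
Click 4 (3,1) count=0: revealed 0 new [(none)] -> total=10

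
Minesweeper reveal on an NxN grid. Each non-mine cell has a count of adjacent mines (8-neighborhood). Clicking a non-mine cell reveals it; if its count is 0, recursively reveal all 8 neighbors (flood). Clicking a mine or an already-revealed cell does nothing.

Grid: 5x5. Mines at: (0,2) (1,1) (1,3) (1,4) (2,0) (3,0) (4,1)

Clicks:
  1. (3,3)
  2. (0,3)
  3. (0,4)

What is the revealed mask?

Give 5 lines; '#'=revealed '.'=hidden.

Answer: ...##
.....
..###
..###
..###

Derivation:
Click 1 (3,3) count=0: revealed 9 new [(2,2) (2,3) (2,4) (3,2) (3,3) (3,4) (4,2) (4,3) (4,4)] -> total=9
Click 2 (0,3) count=3: revealed 1 new [(0,3)] -> total=10
Click 3 (0,4) count=2: revealed 1 new [(0,4)] -> total=11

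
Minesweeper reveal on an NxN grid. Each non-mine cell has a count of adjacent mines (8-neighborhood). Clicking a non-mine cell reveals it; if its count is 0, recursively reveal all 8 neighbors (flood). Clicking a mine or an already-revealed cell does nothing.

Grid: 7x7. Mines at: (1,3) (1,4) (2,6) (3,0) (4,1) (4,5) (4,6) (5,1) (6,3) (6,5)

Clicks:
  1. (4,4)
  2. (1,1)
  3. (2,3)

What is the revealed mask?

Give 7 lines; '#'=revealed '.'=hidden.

Answer: ###....
###....
####...
.......
....#..
.......
.......

Derivation:
Click 1 (4,4) count=1: revealed 1 new [(4,4)] -> total=1
Click 2 (1,1) count=0: revealed 9 new [(0,0) (0,1) (0,2) (1,0) (1,1) (1,2) (2,0) (2,1) (2,2)] -> total=10
Click 3 (2,3) count=2: revealed 1 new [(2,3)] -> total=11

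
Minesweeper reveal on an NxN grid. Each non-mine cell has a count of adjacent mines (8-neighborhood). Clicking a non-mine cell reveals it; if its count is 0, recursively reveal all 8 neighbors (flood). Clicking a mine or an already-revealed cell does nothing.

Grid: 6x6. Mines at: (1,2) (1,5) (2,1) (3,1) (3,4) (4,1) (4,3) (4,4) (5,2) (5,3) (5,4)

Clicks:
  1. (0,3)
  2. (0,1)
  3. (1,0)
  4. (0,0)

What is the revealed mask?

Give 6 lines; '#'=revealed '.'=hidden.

Click 1 (0,3) count=1: revealed 1 new [(0,3)] -> total=1
Click 2 (0,1) count=1: revealed 1 new [(0,1)] -> total=2
Click 3 (1,0) count=1: revealed 1 new [(1,0)] -> total=3
Click 4 (0,0) count=0: revealed 2 new [(0,0) (1,1)] -> total=5

Answer: ##.#..
##....
......
......
......
......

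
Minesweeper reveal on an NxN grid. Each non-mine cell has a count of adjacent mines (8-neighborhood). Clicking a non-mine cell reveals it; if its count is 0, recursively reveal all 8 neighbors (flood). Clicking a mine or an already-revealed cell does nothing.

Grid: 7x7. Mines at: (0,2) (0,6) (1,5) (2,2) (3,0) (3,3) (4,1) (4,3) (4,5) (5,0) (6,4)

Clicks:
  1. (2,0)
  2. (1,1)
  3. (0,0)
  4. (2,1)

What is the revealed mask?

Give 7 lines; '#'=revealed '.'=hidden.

Click 1 (2,0) count=1: revealed 1 new [(2,0)] -> total=1
Click 2 (1,1) count=2: revealed 1 new [(1,1)] -> total=2
Click 3 (0,0) count=0: revealed 4 new [(0,0) (0,1) (1,0) (2,1)] -> total=6
Click 4 (2,1) count=2: revealed 0 new [(none)] -> total=6

Answer: ##.....
##.....
##.....
.......
.......
.......
.......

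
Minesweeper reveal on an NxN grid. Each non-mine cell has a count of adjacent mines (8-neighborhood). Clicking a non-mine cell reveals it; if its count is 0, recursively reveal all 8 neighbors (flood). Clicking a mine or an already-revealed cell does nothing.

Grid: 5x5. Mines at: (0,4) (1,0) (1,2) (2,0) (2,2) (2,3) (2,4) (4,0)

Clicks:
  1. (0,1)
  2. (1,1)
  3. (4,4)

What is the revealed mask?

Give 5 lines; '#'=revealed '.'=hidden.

Answer: .#...
.#...
.....
.####
.####

Derivation:
Click 1 (0,1) count=2: revealed 1 new [(0,1)] -> total=1
Click 2 (1,1) count=4: revealed 1 new [(1,1)] -> total=2
Click 3 (4,4) count=0: revealed 8 new [(3,1) (3,2) (3,3) (3,4) (4,1) (4,2) (4,3) (4,4)] -> total=10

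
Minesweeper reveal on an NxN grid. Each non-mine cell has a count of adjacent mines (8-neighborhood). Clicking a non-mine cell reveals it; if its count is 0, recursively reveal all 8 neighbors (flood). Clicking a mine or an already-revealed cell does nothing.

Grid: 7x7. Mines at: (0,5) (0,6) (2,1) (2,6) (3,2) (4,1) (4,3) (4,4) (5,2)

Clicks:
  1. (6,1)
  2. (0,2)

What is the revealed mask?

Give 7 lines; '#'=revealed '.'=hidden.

Answer: #####..
######.
..####.
...###.
.......
.......
.#.....

Derivation:
Click 1 (6,1) count=1: revealed 1 new [(6,1)] -> total=1
Click 2 (0,2) count=0: revealed 18 new [(0,0) (0,1) (0,2) (0,3) (0,4) (1,0) (1,1) (1,2) (1,3) (1,4) (1,5) (2,2) (2,3) (2,4) (2,5) (3,3) (3,4) (3,5)] -> total=19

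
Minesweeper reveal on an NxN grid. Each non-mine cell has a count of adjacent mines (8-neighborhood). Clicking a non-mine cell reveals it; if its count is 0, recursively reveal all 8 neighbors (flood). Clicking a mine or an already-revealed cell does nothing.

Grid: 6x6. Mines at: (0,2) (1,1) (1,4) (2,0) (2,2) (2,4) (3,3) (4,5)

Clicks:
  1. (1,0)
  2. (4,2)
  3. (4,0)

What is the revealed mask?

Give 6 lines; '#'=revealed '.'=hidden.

Click 1 (1,0) count=2: revealed 1 new [(1,0)] -> total=1
Click 2 (4,2) count=1: revealed 1 new [(4,2)] -> total=2
Click 3 (4,0) count=0: revealed 12 new [(3,0) (3,1) (3,2) (4,0) (4,1) (4,3) (4,4) (5,0) (5,1) (5,2) (5,3) (5,4)] -> total=14

Answer: ......
#.....
......
###...
#####.
#####.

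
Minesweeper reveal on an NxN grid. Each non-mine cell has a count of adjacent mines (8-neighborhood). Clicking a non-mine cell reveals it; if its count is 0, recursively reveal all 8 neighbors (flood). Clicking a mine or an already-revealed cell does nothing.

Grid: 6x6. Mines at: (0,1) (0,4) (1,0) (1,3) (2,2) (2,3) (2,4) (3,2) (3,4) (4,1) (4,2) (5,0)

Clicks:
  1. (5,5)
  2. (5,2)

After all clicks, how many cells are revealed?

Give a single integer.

Click 1 (5,5) count=0: revealed 6 new [(4,3) (4,4) (4,5) (5,3) (5,4) (5,5)] -> total=6
Click 2 (5,2) count=2: revealed 1 new [(5,2)] -> total=7

Answer: 7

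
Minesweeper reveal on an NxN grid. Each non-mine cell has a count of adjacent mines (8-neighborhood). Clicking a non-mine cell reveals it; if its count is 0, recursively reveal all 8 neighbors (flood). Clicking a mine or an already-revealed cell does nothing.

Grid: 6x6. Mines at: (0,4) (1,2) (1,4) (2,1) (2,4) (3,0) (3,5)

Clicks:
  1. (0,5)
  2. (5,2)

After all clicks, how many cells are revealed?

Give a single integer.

Answer: 17

Derivation:
Click 1 (0,5) count=2: revealed 1 new [(0,5)] -> total=1
Click 2 (5,2) count=0: revealed 16 new [(3,1) (3,2) (3,3) (3,4) (4,0) (4,1) (4,2) (4,3) (4,4) (4,5) (5,0) (5,1) (5,2) (5,3) (5,4) (5,5)] -> total=17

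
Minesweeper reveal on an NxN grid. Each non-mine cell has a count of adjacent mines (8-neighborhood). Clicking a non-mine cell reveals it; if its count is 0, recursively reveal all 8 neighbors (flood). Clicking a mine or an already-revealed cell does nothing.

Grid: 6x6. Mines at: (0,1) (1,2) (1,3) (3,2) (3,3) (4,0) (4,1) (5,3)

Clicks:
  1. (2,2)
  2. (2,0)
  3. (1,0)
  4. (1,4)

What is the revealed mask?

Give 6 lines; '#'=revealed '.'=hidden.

Answer: ......
##..#.
###...
##....
......
......

Derivation:
Click 1 (2,2) count=4: revealed 1 new [(2,2)] -> total=1
Click 2 (2,0) count=0: revealed 6 new [(1,0) (1,1) (2,0) (2,1) (3,0) (3,1)] -> total=7
Click 3 (1,0) count=1: revealed 0 new [(none)] -> total=7
Click 4 (1,4) count=1: revealed 1 new [(1,4)] -> total=8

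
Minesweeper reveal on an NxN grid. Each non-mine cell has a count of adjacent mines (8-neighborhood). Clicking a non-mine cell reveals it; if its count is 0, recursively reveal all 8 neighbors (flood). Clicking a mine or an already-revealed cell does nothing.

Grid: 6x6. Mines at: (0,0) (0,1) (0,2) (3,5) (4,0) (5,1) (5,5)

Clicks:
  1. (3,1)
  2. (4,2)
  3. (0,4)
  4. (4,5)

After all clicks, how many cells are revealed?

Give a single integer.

Answer: 28

Derivation:
Click 1 (3,1) count=1: revealed 1 new [(3,1)] -> total=1
Click 2 (4,2) count=1: revealed 1 new [(4,2)] -> total=2
Click 3 (0,4) count=0: revealed 25 new [(0,3) (0,4) (0,5) (1,0) (1,1) (1,2) (1,3) (1,4) (1,5) (2,0) (2,1) (2,2) (2,3) (2,4) (2,5) (3,0) (3,2) (3,3) (3,4) (4,1) (4,3) (4,4) (5,2) (5,3) (5,4)] -> total=27
Click 4 (4,5) count=2: revealed 1 new [(4,5)] -> total=28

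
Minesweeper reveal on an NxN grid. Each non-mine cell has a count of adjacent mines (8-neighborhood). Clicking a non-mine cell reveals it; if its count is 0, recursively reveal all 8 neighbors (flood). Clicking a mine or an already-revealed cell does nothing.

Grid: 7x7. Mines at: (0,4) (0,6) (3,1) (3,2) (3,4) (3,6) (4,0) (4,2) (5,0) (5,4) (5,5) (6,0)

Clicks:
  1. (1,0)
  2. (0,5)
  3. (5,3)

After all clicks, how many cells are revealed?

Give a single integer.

Click 1 (1,0) count=0: revealed 12 new [(0,0) (0,1) (0,2) (0,3) (1,0) (1,1) (1,2) (1,3) (2,0) (2,1) (2,2) (2,3)] -> total=12
Click 2 (0,5) count=2: revealed 1 new [(0,5)] -> total=13
Click 3 (5,3) count=2: revealed 1 new [(5,3)] -> total=14

Answer: 14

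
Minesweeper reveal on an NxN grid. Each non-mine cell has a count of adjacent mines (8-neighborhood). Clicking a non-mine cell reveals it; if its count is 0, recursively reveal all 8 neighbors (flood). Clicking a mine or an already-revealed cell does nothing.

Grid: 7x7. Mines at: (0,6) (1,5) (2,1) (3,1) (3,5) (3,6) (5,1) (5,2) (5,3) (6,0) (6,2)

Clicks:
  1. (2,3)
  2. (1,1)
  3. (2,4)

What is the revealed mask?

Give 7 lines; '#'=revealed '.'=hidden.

Answer: #####..
#####..
..###..
..###..
..###..
.......
.......

Derivation:
Click 1 (2,3) count=0: revealed 19 new [(0,0) (0,1) (0,2) (0,3) (0,4) (1,0) (1,1) (1,2) (1,3) (1,4) (2,2) (2,3) (2,4) (3,2) (3,3) (3,4) (4,2) (4,3) (4,4)] -> total=19
Click 2 (1,1) count=1: revealed 0 new [(none)] -> total=19
Click 3 (2,4) count=2: revealed 0 new [(none)] -> total=19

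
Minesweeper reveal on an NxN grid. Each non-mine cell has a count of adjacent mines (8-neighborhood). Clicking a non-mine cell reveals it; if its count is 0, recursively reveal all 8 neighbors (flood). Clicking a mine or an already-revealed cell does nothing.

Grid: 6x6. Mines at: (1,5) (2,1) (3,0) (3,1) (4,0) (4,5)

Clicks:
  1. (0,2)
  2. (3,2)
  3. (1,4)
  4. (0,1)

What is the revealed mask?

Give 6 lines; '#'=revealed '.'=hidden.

Click 1 (0,2) count=0: revealed 24 new [(0,0) (0,1) (0,2) (0,3) (0,4) (1,0) (1,1) (1,2) (1,3) (1,4) (2,2) (2,3) (2,4) (3,2) (3,3) (3,4) (4,1) (4,2) (4,3) (4,4) (5,1) (5,2) (5,3) (5,4)] -> total=24
Click 2 (3,2) count=2: revealed 0 new [(none)] -> total=24
Click 3 (1,4) count=1: revealed 0 new [(none)] -> total=24
Click 4 (0,1) count=0: revealed 0 new [(none)] -> total=24

Answer: #####.
#####.
..###.
..###.
.####.
.####.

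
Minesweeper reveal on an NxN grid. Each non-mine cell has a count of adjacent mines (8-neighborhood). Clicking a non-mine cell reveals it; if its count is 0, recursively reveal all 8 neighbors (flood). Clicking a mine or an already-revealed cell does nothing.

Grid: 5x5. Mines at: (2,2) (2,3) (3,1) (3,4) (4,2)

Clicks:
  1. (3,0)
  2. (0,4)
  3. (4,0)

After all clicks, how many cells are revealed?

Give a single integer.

Answer: 14

Derivation:
Click 1 (3,0) count=1: revealed 1 new [(3,0)] -> total=1
Click 2 (0,4) count=0: revealed 12 new [(0,0) (0,1) (0,2) (0,3) (0,4) (1,0) (1,1) (1,2) (1,3) (1,4) (2,0) (2,1)] -> total=13
Click 3 (4,0) count=1: revealed 1 new [(4,0)] -> total=14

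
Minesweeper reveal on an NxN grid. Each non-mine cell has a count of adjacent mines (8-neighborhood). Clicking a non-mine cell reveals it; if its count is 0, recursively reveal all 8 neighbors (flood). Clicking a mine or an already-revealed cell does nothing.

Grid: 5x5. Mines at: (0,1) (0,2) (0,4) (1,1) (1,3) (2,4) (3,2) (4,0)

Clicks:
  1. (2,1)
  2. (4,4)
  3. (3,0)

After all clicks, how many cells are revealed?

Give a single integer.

Answer: 6

Derivation:
Click 1 (2,1) count=2: revealed 1 new [(2,1)] -> total=1
Click 2 (4,4) count=0: revealed 4 new [(3,3) (3,4) (4,3) (4,4)] -> total=5
Click 3 (3,0) count=1: revealed 1 new [(3,0)] -> total=6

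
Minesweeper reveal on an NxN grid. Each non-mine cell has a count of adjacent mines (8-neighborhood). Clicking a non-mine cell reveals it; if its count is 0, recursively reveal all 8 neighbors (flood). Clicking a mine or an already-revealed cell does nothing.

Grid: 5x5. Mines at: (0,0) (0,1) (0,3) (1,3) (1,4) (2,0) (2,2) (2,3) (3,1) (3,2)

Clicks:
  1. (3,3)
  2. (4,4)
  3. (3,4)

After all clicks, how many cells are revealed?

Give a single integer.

Answer: 4

Derivation:
Click 1 (3,3) count=3: revealed 1 new [(3,3)] -> total=1
Click 2 (4,4) count=0: revealed 3 new [(3,4) (4,3) (4,4)] -> total=4
Click 3 (3,4) count=1: revealed 0 new [(none)] -> total=4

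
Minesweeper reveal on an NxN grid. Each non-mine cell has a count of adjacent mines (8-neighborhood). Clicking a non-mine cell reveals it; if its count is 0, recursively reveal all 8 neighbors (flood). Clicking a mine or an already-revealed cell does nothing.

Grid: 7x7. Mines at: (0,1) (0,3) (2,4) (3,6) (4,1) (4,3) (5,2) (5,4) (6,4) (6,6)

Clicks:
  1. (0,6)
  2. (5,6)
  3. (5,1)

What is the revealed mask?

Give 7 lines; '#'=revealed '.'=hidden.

Click 1 (0,6) count=0: revealed 8 new [(0,4) (0,5) (0,6) (1,4) (1,5) (1,6) (2,5) (2,6)] -> total=8
Click 2 (5,6) count=1: revealed 1 new [(5,6)] -> total=9
Click 3 (5,1) count=2: revealed 1 new [(5,1)] -> total=10

Answer: ....###
....###
.....##
.......
.......
.#....#
.......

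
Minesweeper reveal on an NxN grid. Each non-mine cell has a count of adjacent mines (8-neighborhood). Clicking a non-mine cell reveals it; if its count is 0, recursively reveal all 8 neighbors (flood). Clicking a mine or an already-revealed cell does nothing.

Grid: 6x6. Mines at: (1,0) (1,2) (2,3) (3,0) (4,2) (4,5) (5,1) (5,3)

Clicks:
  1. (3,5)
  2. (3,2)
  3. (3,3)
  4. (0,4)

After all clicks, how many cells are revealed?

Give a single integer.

Click 1 (3,5) count=1: revealed 1 new [(3,5)] -> total=1
Click 2 (3,2) count=2: revealed 1 new [(3,2)] -> total=2
Click 3 (3,3) count=2: revealed 1 new [(3,3)] -> total=3
Click 4 (0,4) count=0: revealed 9 new [(0,3) (0,4) (0,5) (1,3) (1,4) (1,5) (2,4) (2,5) (3,4)] -> total=12

Answer: 12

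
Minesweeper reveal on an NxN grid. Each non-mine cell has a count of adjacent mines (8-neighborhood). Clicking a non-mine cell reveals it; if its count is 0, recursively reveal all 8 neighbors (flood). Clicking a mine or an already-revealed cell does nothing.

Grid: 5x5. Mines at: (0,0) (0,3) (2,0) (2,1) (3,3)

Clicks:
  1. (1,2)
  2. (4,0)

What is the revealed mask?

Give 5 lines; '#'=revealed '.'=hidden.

Click 1 (1,2) count=2: revealed 1 new [(1,2)] -> total=1
Click 2 (4,0) count=0: revealed 6 new [(3,0) (3,1) (3,2) (4,0) (4,1) (4,2)] -> total=7

Answer: .....
..#..
.....
###..
###..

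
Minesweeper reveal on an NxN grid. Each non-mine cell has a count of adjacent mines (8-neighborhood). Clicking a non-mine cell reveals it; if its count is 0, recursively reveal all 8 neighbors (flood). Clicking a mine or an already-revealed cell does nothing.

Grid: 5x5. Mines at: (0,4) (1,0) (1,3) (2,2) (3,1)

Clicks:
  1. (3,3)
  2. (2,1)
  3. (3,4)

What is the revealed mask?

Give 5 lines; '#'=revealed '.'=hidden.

Answer: .....
.....
.#.##
..###
..###

Derivation:
Click 1 (3,3) count=1: revealed 1 new [(3,3)] -> total=1
Click 2 (2,1) count=3: revealed 1 new [(2,1)] -> total=2
Click 3 (3,4) count=0: revealed 7 new [(2,3) (2,4) (3,2) (3,4) (4,2) (4,3) (4,4)] -> total=9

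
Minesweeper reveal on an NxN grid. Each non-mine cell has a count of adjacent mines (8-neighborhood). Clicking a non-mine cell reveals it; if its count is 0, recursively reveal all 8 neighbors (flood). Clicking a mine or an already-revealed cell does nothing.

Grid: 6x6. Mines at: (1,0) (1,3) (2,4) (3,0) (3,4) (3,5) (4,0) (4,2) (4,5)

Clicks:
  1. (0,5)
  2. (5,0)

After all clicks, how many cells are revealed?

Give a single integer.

Answer: 5

Derivation:
Click 1 (0,5) count=0: revealed 4 new [(0,4) (0,5) (1,4) (1,5)] -> total=4
Click 2 (5,0) count=1: revealed 1 new [(5,0)] -> total=5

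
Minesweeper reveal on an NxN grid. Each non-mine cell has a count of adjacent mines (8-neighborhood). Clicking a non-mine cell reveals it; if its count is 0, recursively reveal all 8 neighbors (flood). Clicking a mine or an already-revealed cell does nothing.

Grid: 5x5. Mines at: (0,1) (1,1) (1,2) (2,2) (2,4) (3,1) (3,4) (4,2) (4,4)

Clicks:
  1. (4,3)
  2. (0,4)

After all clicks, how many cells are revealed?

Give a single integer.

Click 1 (4,3) count=3: revealed 1 new [(4,3)] -> total=1
Click 2 (0,4) count=0: revealed 4 new [(0,3) (0,4) (1,3) (1,4)] -> total=5

Answer: 5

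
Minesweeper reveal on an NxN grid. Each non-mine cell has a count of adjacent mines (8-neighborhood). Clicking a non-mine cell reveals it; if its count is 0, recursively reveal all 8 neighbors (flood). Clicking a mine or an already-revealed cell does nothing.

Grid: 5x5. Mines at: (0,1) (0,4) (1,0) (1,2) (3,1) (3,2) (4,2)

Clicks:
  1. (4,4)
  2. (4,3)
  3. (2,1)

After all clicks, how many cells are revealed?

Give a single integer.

Click 1 (4,4) count=0: revealed 8 new [(1,3) (1,4) (2,3) (2,4) (3,3) (3,4) (4,3) (4,4)] -> total=8
Click 2 (4,3) count=2: revealed 0 new [(none)] -> total=8
Click 3 (2,1) count=4: revealed 1 new [(2,1)] -> total=9

Answer: 9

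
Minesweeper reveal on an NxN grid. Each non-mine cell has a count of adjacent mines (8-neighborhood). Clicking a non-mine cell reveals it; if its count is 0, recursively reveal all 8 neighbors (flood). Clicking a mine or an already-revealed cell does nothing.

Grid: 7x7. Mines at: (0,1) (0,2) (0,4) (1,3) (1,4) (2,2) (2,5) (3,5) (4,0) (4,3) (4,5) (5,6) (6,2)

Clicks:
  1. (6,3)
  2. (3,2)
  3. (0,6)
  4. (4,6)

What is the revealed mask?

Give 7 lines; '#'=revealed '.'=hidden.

Answer: .....##
.....##
.......
..#....
......#
.......
...#...

Derivation:
Click 1 (6,3) count=1: revealed 1 new [(6,3)] -> total=1
Click 2 (3,2) count=2: revealed 1 new [(3,2)] -> total=2
Click 3 (0,6) count=0: revealed 4 new [(0,5) (0,6) (1,5) (1,6)] -> total=6
Click 4 (4,6) count=3: revealed 1 new [(4,6)] -> total=7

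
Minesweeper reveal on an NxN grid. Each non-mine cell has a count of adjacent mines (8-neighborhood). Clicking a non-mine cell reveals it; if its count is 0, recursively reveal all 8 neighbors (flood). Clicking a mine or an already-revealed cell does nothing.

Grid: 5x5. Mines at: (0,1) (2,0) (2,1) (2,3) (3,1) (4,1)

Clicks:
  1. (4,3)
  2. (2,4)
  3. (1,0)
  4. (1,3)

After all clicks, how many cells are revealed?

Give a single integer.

Answer: 9

Derivation:
Click 1 (4,3) count=0: revealed 6 new [(3,2) (3,3) (3,4) (4,2) (4,3) (4,4)] -> total=6
Click 2 (2,4) count=1: revealed 1 new [(2,4)] -> total=7
Click 3 (1,0) count=3: revealed 1 new [(1,0)] -> total=8
Click 4 (1,3) count=1: revealed 1 new [(1,3)] -> total=9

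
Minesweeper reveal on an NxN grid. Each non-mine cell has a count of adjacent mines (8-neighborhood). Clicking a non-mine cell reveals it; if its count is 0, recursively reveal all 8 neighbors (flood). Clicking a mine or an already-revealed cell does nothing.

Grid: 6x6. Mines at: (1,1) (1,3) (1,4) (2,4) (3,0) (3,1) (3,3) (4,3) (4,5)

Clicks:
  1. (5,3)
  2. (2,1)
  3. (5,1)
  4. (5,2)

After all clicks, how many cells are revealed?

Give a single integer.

Click 1 (5,3) count=1: revealed 1 new [(5,3)] -> total=1
Click 2 (2,1) count=3: revealed 1 new [(2,1)] -> total=2
Click 3 (5,1) count=0: revealed 6 new [(4,0) (4,1) (4,2) (5,0) (5,1) (5,2)] -> total=8
Click 4 (5,2) count=1: revealed 0 new [(none)] -> total=8

Answer: 8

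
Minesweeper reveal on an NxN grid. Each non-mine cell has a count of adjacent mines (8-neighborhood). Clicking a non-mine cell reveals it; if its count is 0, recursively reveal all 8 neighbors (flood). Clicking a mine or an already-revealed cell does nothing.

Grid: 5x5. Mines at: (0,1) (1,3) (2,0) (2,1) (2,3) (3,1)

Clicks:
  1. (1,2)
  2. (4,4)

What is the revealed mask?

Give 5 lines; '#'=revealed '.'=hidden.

Answer: .....
..#..
.....
..###
..###

Derivation:
Click 1 (1,2) count=4: revealed 1 new [(1,2)] -> total=1
Click 2 (4,4) count=0: revealed 6 new [(3,2) (3,3) (3,4) (4,2) (4,3) (4,4)] -> total=7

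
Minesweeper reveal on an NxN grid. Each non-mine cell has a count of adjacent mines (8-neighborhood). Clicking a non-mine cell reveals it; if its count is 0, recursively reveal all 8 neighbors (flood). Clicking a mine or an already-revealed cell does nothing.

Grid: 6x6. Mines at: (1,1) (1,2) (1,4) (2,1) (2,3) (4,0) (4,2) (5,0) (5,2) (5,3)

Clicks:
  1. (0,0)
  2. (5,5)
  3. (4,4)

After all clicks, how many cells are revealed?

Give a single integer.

Answer: 9

Derivation:
Click 1 (0,0) count=1: revealed 1 new [(0,0)] -> total=1
Click 2 (5,5) count=0: revealed 8 new [(2,4) (2,5) (3,4) (3,5) (4,4) (4,5) (5,4) (5,5)] -> total=9
Click 3 (4,4) count=1: revealed 0 new [(none)] -> total=9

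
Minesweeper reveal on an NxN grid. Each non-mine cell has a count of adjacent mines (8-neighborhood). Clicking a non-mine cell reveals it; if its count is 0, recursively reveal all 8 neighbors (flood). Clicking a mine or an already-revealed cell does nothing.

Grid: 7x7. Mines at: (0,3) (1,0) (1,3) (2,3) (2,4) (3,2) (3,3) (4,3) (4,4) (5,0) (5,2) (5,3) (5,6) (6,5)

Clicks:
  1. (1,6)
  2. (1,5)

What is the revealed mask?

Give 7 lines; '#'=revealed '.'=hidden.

Click 1 (1,6) count=0: revealed 12 new [(0,4) (0,5) (0,6) (1,4) (1,5) (1,6) (2,5) (2,6) (3,5) (3,6) (4,5) (4,6)] -> total=12
Click 2 (1,5) count=1: revealed 0 new [(none)] -> total=12

Answer: ....###
....###
.....##
.....##
.....##
.......
.......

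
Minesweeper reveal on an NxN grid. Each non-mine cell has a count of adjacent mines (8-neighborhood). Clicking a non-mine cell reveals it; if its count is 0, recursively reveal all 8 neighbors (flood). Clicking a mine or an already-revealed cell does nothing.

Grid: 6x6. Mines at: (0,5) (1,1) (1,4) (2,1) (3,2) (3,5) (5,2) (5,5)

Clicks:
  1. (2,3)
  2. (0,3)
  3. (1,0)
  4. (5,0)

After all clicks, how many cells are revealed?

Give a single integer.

Answer: 9

Derivation:
Click 1 (2,3) count=2: revealed 1 new [(2,3)] -> total=1
Click 2 (0,3) count=1: revealed 1 new [(0,3)] -> total=2
Click 3 (1,0) count=2: revealed 1 new [(1,0)] -> total=3
Click 4 (5,0) count=0: revealed 6 new [(3,0) (3,1) (4,0) (4,1) (5,0) (5,1)] -> total=9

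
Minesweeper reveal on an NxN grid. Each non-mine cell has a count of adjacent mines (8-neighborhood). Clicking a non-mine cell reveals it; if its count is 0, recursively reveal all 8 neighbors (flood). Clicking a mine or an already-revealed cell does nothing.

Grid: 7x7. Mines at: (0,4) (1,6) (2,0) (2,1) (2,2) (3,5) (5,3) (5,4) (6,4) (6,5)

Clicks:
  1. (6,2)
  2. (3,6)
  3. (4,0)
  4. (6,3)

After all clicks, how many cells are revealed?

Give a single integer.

Click 1 (6,2) count=1: revealed 1 new [(6,2)] -> total=1
Click 2 (3,6) count=1: revealed 1 new [(3,6)] -> total=2
Click 3 (4,0) count=0: revealed 11 new [(3,0) (3,1) (3,2) (4,0) (4,1) (4,2) (5,0) (5,1) (5,2) (6,0) (6,1)] -> total=13
Click 4 (6,3) count=3: revealed 1 new [(6,3)] -> total=14

Answer: 14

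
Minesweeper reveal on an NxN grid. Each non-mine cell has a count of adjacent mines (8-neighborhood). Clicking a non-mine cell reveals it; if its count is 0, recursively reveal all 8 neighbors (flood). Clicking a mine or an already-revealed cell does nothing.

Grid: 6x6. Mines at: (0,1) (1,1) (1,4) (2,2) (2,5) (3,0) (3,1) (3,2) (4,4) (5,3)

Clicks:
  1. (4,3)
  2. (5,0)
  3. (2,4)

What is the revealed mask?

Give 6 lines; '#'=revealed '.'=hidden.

Click 1 (4,3) count=3: revealed 1 new [(4,3)] -> total=1
Click 2 (5,0) count=0: revealed 6 new [(4,0) (4,1) (4,2) (5,0) (5,1) (5,2)] -> total=7
Click 3 (2,4) count=2: revealed 1 new [(2,4)] -> total=8

Answer: ......
......
....#.
......
####..
###...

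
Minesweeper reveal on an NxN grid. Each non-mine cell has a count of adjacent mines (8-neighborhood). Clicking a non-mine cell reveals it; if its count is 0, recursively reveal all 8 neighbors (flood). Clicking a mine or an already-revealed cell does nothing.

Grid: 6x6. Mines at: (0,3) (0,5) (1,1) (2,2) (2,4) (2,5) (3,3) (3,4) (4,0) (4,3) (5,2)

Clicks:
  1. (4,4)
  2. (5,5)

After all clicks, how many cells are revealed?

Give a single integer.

Answer: 4

Derivation:
Click 1 (4,4) count=3: revealed 1 new [(4,4)] -> total=1
Click 2 (5,5) count=0: revealed 3 new [(4,5) (5,4) (5,5)] -> total=4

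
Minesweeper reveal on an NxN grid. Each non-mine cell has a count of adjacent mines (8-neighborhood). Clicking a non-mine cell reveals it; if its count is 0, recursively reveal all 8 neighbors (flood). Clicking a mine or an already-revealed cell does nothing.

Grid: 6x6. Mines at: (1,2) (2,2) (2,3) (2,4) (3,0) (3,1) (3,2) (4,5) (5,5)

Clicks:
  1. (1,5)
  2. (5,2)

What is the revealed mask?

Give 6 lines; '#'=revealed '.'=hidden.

Answer: ......
.....#
......
......
#####.
#####.

Derivation:
Click 1 (1,5) count=1: revealed 1 new [(1,5)] -> total=1
Click 2 (5,2) count=0: revealed 10 new [(4,0) (4,1) (4,2) (4,3) (4,4) (5,0) (5,1) (5,2) (5,3) (5,4)] -> total=11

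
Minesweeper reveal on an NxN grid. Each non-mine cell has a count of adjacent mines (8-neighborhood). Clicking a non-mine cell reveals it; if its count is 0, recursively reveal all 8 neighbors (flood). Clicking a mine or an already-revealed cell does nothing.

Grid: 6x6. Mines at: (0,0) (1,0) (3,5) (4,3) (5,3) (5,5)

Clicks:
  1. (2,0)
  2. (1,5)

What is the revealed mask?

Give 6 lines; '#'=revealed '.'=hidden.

Click 1 (2,0) count=1: revealed 1 new [(2,0)] -> total=1
Click 2 (1,5) count=0: revealed 26 new [(0,1) (0,2) (0,3) (0,4) (0,5) (1,1) (1,2) (1,3) (1,4) (1,5) (2,1) (2,2) (2,3) (2,4) (2,5) (3,0) (3,1) (3,2) (3,3) (3,4) (4,0) (4,1) (4,2) (5,0) (5,1) (5,2)] -> total=27

Answer: .#####
.#####
######
#####.
###...
###...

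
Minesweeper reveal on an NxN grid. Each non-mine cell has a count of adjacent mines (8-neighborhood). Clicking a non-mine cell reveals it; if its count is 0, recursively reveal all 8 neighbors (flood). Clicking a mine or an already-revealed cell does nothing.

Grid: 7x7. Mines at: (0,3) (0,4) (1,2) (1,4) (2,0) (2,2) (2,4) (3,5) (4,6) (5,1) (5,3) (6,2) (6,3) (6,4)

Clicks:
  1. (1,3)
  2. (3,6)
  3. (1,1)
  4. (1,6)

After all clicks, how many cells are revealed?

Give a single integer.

Click 1 (1,3) count=6: revealed 1 new [(1,3)] -> total=1
Click 2 (3,6) count=2: revealed 1 new [(3,6)] -> total=2
Click 3 (1,1) count=3: revealed 1 new [(1,1)] -> total=3
Click 4 (1,6) count=0: revealed 6 new [(0,5) (0,6) (1,5) (1,6) (2,5) (2,6)] -> total=9

Answer: 9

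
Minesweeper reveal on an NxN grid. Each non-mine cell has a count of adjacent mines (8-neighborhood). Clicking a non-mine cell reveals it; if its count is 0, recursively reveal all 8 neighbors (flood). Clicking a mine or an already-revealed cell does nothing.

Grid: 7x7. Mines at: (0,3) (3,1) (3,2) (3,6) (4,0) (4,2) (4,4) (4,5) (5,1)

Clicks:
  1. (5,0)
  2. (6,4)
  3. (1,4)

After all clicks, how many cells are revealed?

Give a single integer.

Click 1 (5,0) count=2: revealed 1 new [(5,0)] -> total=1
Click 2 (6,4) count=0: revealed 10 new [(5,2) (5,3) (5,4) (5,5) (5,6) (6,2) (6,3) (6,4) (6,5) (6,6)] -> total=11
Click 3 (1,4) count=1: revealed 1 new [(1,4)] -> total=12

Answer: 12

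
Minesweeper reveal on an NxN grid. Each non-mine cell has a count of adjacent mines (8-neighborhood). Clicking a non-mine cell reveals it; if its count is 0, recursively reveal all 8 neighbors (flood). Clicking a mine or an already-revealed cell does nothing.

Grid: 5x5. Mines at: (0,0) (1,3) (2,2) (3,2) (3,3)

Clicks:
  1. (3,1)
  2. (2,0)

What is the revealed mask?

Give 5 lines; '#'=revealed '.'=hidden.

Click 1 (3,1) count=2: revealed 1 new [(3,1)] -> total=1
Click 2 (2,0) count=0: revealed 7 new [(1,0) (1,1) (2,0) (2,1) (3,0) (4,0) (4,1)] -> total=8

Answer: .....
##...
##...
##...
##...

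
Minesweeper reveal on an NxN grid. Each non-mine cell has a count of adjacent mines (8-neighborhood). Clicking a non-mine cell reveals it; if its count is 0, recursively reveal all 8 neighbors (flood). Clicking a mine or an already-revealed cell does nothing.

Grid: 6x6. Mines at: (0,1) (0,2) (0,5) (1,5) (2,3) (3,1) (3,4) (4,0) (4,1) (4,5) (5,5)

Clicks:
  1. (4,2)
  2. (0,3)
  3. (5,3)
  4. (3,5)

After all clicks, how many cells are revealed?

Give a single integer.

Answer: 8

Derivation:
Click 1 (4,2) count=2: revealed 1 new [(4,2)] -> total=1
Click 2 (0,3) count=1: revealed 1 new [(0,3)] -> total=2
Click 3 (5,3) count=0: revealed 5 new [(4,3) (4,4) (5,2) (5,3) (5,4)] -> total=7
Click 4 (3,5) count=2: revealed 1 new [(3,5)] -> total=8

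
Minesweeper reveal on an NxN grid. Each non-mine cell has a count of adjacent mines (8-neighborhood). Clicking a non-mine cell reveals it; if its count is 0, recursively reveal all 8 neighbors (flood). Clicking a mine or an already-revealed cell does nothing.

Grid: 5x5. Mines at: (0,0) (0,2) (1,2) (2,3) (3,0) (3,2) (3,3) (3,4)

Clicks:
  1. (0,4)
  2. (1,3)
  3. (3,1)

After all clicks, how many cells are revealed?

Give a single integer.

Answer: 5

Derivation:
Click 1 (0,4) count=0: revealed 4 new [(0,3) (0,4) (1,3) (1,4)] -> total=4
Click 2 (1,3) count=3: revealed 0 new [(none)] -> total=4
Click 3 (3,1) count=2: revealed 1 new [(3,1)] -> total=5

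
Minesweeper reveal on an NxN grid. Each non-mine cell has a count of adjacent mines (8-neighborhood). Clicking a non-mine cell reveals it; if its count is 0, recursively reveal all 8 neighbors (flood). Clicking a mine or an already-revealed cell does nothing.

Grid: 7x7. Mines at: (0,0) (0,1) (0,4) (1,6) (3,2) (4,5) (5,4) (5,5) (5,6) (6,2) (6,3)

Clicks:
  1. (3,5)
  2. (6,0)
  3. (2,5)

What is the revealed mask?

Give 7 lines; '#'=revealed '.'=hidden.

Click 1 (3,5) count=1: revealed 1 new [(3,5)] -> total=1
Click 2 (6,0) count=0: revealed 12 new [(1,0) (1,1) (2,0) (2,1) (3,0) (3,1) (4,0) (4,1) (5,0) (5,1) (6,0) (6,1)] -> total=13
Click 3 (2,5) count=1: revealed 1 new [(2,5)] -> total=14

Answer: .......
##.....
##...#.
##...#.
##.....
##.....
##.....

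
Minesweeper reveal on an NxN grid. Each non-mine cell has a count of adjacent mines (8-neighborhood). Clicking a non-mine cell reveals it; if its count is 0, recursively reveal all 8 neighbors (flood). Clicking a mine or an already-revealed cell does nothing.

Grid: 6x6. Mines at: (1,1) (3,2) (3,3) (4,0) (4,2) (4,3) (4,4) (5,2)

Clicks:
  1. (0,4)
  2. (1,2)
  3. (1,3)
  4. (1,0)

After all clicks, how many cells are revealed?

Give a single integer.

Click 1 (0,4) count=0: revealed 14 new [(0,2) (0,3) (0,4) (0,5) (1,2) (1,3) (1,4) (1,5) (2,2) (2,3) (2,4) (2,5) (3,4) (3,5)] -> total=14
Click 2 (1,2) count=1: revealed 0 new [(none)] -> total=14
Click 3 (1,3) count=0: revealed 0 new [(none)] -> total=14
Click 4 (1,0) count=1: revealed 1 new [(1,0)] -> total=15

Answer: 15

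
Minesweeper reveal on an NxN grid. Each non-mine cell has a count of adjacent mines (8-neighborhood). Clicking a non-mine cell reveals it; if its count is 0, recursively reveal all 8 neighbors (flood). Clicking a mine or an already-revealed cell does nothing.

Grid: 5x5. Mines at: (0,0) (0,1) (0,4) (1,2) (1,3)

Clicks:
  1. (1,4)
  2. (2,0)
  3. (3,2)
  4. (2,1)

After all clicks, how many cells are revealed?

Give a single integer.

Answer: 18

Derivation:
Click 1 (1,4) count=2: revealed 1 new [(1,4)] -> total=1
Click 2 (2,0) count=0: revealed 17 new [(1,0) (1,1) (2,0) (2,1) (2,2) (2,3) (2,4) (3,0) (3,1) (3,2) (3,3) (3,4) (4,0) (4,1) (4,2) (4,3) (4,4)] -> total=18
Click 3 (3,2) count=0: revealed 0 new [(none)] -> total=18
Click 4 (2,1) count=1: revealed 0 new [(none)] -> total=18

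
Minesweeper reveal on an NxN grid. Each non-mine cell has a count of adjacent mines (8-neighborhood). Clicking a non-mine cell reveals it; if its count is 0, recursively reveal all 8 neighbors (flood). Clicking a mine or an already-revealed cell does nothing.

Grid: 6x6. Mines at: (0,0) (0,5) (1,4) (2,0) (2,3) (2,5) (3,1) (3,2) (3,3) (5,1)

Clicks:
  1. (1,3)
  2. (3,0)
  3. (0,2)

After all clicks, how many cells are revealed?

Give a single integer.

Click 1 (1,3) count=2: revealed 1 new [(1,3)] -> total=1
Click 2 (3,0) count=2: revealed 1 new [(3,0)] -> total=2
Click 3 (0,2) count=0: revealed 5 new [(0,1) (0,2) (0,3) (1,1) (1,2)] -> total=7

Answer: 7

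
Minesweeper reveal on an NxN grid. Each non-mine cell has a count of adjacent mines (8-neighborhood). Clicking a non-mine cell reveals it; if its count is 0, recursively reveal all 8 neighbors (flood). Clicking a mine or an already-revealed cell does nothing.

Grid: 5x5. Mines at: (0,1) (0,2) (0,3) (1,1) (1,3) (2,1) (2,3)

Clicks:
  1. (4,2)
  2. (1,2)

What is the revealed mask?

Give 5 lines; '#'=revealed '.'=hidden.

Click 1 (4,2) count=0: revealed 10 new [(3,0) (3,1) (3,2) (3,3) (3,4) (4,0) (4,1) (4,2) (4,3) (4,4)] -> total=10
Click 2 (1,2) count=7: revealed 1 new [(1,2)] -> total=11

Answer: .....
..#..
.....
#####
#####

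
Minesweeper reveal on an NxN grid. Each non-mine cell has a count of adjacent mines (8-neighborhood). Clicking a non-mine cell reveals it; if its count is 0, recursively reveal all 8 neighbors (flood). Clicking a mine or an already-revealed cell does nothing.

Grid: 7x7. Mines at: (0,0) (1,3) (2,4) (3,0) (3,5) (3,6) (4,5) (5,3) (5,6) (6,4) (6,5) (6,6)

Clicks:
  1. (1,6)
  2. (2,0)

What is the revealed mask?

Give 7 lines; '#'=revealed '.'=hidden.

Answer: ....###
....###
#....##
.......
.......
.......
.......

Derivation:
Click 1 (1,6) count=0: revealed 8 new [(0,4) (0,5) (0,6) (1,4) (1,5) (1,6) (2,5) (2,6)] -> total=8
Click 2 (2,0) count=1: revealed 1 new [(2,0)] -> total=9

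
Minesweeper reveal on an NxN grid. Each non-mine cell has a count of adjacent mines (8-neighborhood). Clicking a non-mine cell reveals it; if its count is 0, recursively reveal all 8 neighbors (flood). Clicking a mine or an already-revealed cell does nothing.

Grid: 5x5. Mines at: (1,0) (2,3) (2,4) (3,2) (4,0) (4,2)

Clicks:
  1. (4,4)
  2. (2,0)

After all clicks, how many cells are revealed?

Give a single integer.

Click 1 (4,4) count=0: revealed 4 new [(3,3) (3,4) (4,3) (4,4)] -> total=4
Click 2 (2,0) count=1: revealed 1 new [(2,0)] -> total=5

Answer: 5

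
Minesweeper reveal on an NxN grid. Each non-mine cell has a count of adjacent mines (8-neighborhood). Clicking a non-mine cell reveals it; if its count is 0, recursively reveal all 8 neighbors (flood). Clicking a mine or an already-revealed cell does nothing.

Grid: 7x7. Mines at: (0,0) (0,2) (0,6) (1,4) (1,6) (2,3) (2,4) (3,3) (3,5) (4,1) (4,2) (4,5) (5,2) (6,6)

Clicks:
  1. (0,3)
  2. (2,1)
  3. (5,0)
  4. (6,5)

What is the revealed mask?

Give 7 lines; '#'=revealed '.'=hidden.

Click 1 (0,3) count=2: revealed 1 new [(0,3)] -> total=1
Click 2 (2,1) count=0: revealed 9 new [(1,0) (1,1) (1,2) (2,0) (2,1) (2,2) (3,0) (3,1) (3,2)] -> total=10
Click 3 (5,0) count=1: revealed 1 new [(5,0)] -> total=11
Click 4 (6,5) count=1: revealed 1 new [(6,5)] -> total=12

Answer: ...#...
###....
###....
###....
.......
#......
.....#.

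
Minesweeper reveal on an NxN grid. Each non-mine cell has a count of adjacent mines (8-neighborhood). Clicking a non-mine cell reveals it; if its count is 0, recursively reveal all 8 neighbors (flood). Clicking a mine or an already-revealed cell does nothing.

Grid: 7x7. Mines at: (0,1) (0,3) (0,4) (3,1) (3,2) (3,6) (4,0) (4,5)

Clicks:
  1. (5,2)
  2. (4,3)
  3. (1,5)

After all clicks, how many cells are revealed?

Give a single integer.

Click 1 (5,2) count=0: revealed 18 new [(4,1) (4,2) (4,3) (4,4) (5,0) (5,1) (5,2) (5,3) (5,4) (5,5) (5,6) (6,0) (6,1) (6,2) (6,3) (6,4) (6,5) (6,6)] -> total=18
Click 2 (4,3) count=1: revealed 0 new [(none)] -> total=18
Click 3 (1,5) count=1: revealed 1 new [(1,5)] -> total=19

Answer: 19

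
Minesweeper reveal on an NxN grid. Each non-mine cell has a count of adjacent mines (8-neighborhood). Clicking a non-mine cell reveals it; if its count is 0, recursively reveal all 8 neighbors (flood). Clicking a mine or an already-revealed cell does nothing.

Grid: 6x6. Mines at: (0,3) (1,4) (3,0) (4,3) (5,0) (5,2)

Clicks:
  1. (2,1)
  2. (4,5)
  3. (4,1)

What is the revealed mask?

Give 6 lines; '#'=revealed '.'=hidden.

Answer: ......
......
.#..##
....##
.#..##
....##

Derivation:
Click 1 (2,1) count=1: revealed 1 new [(2,1)] -> total=1
Click 2 (4,5) count=0: revealed 8 new [(2,4) (2,5) (3,4) (3,5) (4,4) (4,5) (5,4) (5,5)] -> total=9
Click 3 (4,1) count=3: revealed 1 new [(4,1)] -> total=10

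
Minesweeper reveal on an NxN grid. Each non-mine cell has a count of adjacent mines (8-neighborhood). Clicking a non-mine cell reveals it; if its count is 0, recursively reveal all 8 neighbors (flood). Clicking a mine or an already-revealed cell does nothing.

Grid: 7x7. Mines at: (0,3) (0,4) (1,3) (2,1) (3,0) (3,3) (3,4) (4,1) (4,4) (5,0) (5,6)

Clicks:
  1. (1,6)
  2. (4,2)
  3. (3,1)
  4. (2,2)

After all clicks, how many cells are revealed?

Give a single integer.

Click 1 (1,6) count=0: revealed 10 new [(0,5) (0,6) (1,5) (1,6) (2,5) (2,6) (3,5) (3,6) (4,5) (4,6)] -> total=10
Click 2 (4,2) count=2: revealed 1 new [(4,2)] -> total=11
Click 3 (3,1) count=3: revealed 1 new [(3,1)] -> total=12
Click 4 (2,2) count=3: revealed 1 new [(2,2)] -> total=13

Answer: 13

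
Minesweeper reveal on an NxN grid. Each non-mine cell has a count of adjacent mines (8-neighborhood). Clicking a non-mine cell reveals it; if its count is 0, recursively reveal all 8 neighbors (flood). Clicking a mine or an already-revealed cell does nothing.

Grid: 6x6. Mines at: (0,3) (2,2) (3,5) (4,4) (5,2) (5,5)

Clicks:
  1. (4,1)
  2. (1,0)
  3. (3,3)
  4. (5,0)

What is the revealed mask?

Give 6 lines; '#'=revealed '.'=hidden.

Click 1 (4,1) count=1: revealed 1 new [(4,1)] -> total=1
Click 2 (1,0) count=0: revealed 13 new [(0,0) (0,1) (0,2) (1,0) (1,1) (1,2) (2,0) (2,1) (3,0) (3,1) (4,0) (5,0) (5,1)] -> total=14
Click 3 (3,3) count=2: revealed 1 new [(3,3)] -> total=15
Click 4 (5,0) count=0: revealed 0 new [(none)] -> total=15

Answer: ###...
###...
##....
##.#..
##....
##....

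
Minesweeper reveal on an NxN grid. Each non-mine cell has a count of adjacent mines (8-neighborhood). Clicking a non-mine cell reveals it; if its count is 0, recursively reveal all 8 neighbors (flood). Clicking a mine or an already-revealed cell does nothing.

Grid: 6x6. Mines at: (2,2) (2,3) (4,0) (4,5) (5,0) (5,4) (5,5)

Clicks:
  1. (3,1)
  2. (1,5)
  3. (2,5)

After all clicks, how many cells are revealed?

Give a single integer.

Click 1 (3,1) count=2: revealed 1 new [(3,1)] -> total=1
Click 2 (1,5) count=0: revealed 19 new [(0,0) (0,1) (0,2) (0,3) (0,4) (0,5) (1,0) (1,1) (1,2) (1,3) (1,4) (1,5) (2,0) (2,1) (2,4) (2,5) (3,0) (3,4) (3,5)] -> total=20
Click 3 (2,5) count=0: revealed 0 new [(none)] -> total=20

Answer: 20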